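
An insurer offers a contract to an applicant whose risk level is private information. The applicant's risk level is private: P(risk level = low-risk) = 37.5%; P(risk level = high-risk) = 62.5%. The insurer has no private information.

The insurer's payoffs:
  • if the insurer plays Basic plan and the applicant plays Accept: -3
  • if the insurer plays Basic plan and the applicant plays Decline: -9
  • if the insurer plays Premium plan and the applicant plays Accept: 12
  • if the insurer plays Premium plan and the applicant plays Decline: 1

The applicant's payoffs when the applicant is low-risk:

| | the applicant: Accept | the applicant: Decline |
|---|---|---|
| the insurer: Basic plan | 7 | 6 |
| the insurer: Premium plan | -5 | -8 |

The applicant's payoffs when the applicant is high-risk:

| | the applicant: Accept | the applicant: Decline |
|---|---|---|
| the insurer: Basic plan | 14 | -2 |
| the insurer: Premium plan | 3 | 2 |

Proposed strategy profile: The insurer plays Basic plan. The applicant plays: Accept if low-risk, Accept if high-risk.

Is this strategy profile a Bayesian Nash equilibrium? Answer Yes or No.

A profile is a BNE iff every type of every player is best-responding given beliefs about the other side.
The insurer plays Basic plan: E[Basic plan] = 0.375·(-3) + 0.625·(-3) = -3; E[Premium plan] = 12. Not best-responding. ✗
The applicant (risk level low-risk), facing Basic plan: Accept gives 7, Decline gives 6. Proposed Accept is best. ✓
The applicant (risk level high-risk), facing Basic plan: Accept gives 14, Decline gives -2. Proposed Accept is best. ✓

No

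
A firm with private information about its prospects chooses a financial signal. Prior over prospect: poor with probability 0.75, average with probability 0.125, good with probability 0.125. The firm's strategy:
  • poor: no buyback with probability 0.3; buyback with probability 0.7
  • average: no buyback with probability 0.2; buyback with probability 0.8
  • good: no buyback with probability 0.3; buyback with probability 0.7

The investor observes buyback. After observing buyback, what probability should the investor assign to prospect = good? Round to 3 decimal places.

0.123

P(buyback) = 0.75·0.7 + 0.125·0.8 + 0.125·0.7 = 0.7125
P(good | buyback) = (0.125·0.7) / 0.7125 = 0.0875 / 0.7125 = 0.122807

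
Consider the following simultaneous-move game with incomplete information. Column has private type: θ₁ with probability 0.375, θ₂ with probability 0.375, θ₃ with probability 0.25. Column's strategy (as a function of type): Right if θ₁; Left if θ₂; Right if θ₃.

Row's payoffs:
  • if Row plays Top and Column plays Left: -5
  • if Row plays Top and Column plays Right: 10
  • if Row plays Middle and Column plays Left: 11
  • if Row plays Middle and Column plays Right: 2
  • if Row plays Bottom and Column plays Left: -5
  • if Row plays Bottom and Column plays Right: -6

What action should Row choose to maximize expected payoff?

Middle

E[Top] = 0.375·(10) + 0.375·(-5) + 0.25·(10) = 4.375
E[Middle] = 0.375·(2) + 0.375·(11) + 0.25·(2) = 5.375
E[Bottom] = 0.375·(-6) + 0.375·(-5) + 0.25·(-6) = -5.625
Best response: Middle (5.375 is the largest).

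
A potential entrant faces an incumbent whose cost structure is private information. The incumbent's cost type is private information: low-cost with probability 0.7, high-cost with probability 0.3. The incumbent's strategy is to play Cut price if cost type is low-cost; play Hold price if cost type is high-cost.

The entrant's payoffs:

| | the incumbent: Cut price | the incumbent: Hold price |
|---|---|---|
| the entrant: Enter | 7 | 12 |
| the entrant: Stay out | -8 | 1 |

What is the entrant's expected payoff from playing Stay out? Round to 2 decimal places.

-5.30

E[Stay out] = 0.7·(-8) + 0.3·1 = (-5.6) + 0.3 = -5.3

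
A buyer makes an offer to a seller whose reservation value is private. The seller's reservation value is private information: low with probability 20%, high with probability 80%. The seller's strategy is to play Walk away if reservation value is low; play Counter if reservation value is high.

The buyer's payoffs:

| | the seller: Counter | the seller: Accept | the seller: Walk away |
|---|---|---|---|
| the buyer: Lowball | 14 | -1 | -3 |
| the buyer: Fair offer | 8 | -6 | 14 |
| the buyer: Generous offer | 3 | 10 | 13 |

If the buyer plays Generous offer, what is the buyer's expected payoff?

5

E[Generous offer] = 0.2·13 + 0.8·3 = 2.6 + 2.4 = 5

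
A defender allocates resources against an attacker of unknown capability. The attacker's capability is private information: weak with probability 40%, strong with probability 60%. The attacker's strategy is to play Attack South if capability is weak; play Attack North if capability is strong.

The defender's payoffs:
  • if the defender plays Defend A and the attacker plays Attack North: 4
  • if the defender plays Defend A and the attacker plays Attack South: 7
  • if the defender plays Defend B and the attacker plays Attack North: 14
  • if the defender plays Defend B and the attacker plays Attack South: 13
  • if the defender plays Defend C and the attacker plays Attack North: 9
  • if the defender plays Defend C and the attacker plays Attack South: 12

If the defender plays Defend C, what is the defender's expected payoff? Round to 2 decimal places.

E[Defend C] = 0.4·12 + 0.6·9 = 4.8 + 5.4 = 10.2

10.20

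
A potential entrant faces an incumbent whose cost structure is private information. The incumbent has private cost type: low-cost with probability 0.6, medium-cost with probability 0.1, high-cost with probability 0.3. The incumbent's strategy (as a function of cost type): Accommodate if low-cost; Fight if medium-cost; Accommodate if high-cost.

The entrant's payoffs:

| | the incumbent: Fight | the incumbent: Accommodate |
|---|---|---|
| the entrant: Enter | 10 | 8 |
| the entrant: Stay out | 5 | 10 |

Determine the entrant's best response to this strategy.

E[Enter] = 0.6·(8) + 0.1·(10) + 0.3·(8) = 8.2
E[Stay out] = 0.6·(10) + 0.1·(5) + 0.3·(10) = 9.5
Best response: Stay out (9.5 is the largest).

Stay out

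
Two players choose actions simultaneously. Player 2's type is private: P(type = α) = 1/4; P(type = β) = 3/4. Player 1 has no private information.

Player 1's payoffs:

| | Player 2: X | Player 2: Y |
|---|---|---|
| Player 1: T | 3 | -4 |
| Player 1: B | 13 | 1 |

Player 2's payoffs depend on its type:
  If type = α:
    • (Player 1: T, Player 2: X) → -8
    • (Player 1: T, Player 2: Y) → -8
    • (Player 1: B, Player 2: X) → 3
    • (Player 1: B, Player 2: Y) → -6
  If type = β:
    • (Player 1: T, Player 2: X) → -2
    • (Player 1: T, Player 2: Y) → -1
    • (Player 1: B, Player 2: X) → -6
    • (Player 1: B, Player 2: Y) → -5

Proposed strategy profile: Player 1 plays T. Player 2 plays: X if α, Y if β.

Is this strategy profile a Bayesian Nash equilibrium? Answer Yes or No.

No

Player 1 plays T: E[T] = 1/4·(3) + 3/4·(-4) = -9/4; E[B] = 4. Not best-responding. ✗
Player 2 (type α), facing T: X gives -8, Y gives -8. Proposed X is best. ✓
Player 2 (type β), facing T: X gives -2, Y gives -1. Proposed Y is best. ✓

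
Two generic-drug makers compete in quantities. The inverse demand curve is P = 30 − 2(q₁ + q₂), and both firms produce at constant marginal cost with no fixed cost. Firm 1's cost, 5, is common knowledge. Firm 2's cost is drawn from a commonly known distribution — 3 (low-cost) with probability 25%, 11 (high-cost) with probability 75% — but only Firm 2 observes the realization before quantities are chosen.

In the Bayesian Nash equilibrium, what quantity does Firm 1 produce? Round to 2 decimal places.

Type-c best response for Firm 2: q₂(c) = (30 − c)/4 − q₁/2.
Firm 1 maximizes expected profit; its first-order condition is 30 − 4q₁ − 2E[q₂] − 5 = 0.
Substituting E[q₂] and solving: E[c₂] = 9, so q₁ = (30 − 2·5 + 9)/6 = 4.83333.

4.83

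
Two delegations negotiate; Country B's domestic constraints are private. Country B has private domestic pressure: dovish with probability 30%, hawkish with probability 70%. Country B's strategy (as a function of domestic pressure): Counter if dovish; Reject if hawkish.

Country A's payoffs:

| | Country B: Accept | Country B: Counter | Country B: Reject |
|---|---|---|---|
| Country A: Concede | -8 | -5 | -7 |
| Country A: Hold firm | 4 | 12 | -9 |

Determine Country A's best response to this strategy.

Compute Country A's expected payoff for each action, taking the expectation over Country B's type.
E[Concede] = 0.3·(-5) + 0.7·(-7) = -6.4
E[Hold firm] = 0.3·(12) + 0.7·(-9) = -2.7
Best response: Hold firm (-2.7 is the largest).

Hold firm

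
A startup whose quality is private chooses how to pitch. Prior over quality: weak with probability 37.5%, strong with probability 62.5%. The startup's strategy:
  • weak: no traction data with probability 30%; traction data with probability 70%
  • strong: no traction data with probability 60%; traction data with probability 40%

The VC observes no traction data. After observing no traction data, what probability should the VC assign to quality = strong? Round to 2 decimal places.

P(no traction data) = 0.375·0.3 + 0.625·0.6 = 0.4875
P(strong | no traction data) = (0.625·0.6) / 0.4875 = 0.375 / 0.4875 = 0.769231

0.77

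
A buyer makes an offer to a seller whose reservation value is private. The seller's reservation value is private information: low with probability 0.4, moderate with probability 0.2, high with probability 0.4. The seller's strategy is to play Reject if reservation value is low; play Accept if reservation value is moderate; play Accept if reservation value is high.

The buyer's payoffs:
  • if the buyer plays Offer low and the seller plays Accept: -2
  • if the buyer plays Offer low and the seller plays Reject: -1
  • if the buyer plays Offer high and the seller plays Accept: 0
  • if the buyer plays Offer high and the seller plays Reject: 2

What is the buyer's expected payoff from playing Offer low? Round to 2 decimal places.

E[Offer low] = 0.4·(-1) + 0.2·(-2) + 0.4·(-2) = (-0.4) + (-0.4) + (-0.8) = -1.6

-1.60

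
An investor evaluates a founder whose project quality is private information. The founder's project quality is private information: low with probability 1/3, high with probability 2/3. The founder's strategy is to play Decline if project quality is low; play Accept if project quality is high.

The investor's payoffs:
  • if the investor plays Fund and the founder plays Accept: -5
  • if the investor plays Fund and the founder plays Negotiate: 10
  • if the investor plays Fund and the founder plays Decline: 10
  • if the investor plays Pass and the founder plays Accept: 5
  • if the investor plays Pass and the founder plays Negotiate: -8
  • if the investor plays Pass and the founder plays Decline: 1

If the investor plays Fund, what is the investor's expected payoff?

E[Fund] = 1/3·10 + 2/3·(-5) = 10/3 + (-10/3) = 0

0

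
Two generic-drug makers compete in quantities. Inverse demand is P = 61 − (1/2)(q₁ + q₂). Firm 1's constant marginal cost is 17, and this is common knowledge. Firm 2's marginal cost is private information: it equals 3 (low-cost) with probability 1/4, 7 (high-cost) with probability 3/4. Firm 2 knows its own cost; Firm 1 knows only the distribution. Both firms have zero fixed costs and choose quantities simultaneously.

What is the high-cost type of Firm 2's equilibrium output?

43

Firm 2 with cost c maximizes (61 − (1/2)(q₁+q₂) − c)·q₂, giving q₂(c) = (61 − c − (1/2)q₁).
E[c₂] = 1/4·3 + 3/4·7 = 6
Firm 1's FOC against E[q₂] yields q₁ = (61 − 2·17 + E[c₂])/(3/2) = (61 − 34 + 6)/(3/2) = 22.
q₂(high-cost) = (61 − 7 − (1/2)·22) = 43.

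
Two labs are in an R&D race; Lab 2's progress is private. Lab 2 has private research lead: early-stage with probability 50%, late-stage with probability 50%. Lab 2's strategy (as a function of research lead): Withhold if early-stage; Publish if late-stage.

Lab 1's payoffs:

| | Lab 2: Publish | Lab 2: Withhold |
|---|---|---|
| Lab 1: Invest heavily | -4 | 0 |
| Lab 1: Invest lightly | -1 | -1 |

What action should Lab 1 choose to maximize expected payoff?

E[Invest heavily] = 0.5·(0) + 0.5·(-4) = -2
E[Invest lightly] = 0.5·(-1) + 0.5·(-1) = -1
Best response: Invest lightly (-1 is the largest).

Invest lightly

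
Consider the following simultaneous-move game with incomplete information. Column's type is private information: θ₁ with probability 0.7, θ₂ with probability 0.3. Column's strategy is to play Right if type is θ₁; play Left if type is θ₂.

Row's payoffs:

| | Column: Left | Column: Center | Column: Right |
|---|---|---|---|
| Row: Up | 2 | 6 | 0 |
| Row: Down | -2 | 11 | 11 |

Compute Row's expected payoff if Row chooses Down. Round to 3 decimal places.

7.100

Take the expectation over Column's type, weighting each type's action by its prior probability.
E[Down] = 0.7·11 + 0.3·(-2) = 7.7 + (-0.6) = 7.1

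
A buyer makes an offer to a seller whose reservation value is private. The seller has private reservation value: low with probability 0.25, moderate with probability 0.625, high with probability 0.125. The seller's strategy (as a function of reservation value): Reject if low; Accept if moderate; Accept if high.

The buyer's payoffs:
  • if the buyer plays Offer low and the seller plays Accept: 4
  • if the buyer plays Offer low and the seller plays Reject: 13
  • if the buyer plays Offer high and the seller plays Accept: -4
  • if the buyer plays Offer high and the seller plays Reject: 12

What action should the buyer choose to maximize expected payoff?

E[Offer low] = 0.25·(13) + 0.625·(4) + 0.125·(4) = 6.25
E[Offer high] = 0.25·(12) + 0.625·(-4) + 0.125·(-4) = 0
Best response: Offer low (6.25 is the largest).

Offer low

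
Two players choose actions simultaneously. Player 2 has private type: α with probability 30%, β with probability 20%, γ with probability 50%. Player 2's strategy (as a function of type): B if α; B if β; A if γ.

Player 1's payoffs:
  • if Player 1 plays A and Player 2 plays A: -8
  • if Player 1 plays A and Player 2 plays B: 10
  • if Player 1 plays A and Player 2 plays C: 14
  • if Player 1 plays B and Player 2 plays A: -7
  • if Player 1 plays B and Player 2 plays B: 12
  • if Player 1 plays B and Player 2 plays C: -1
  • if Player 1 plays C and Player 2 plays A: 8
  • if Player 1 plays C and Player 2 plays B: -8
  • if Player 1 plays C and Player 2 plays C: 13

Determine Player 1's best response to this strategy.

Compute Player 1's expected payoff for each action, taking the expectation over Player 2's type.
E[A] = 0.3·(10) + 0.2·(10) + 0.5·(-8) = 1
E[B] = 0.3·(12) + 0.2·(12) + 0.5·(-7) = 2.5
E[C] = 0.3·(-8) + 0.2·(-8) + 0.5·(8) = 0
Best response: B (2.5 is the largest).

B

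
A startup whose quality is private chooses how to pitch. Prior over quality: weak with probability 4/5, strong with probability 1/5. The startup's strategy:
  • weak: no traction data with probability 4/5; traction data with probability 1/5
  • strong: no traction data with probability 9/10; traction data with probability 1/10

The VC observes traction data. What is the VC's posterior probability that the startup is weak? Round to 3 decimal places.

0.889

P(traction data) = (4/5)·(1/5) + (1/5)·(1/10) = 9/50
P(weak | traction data) = ((4/5)·(1/5)) / (9/50) = (4/25) / (9/50) = 8/9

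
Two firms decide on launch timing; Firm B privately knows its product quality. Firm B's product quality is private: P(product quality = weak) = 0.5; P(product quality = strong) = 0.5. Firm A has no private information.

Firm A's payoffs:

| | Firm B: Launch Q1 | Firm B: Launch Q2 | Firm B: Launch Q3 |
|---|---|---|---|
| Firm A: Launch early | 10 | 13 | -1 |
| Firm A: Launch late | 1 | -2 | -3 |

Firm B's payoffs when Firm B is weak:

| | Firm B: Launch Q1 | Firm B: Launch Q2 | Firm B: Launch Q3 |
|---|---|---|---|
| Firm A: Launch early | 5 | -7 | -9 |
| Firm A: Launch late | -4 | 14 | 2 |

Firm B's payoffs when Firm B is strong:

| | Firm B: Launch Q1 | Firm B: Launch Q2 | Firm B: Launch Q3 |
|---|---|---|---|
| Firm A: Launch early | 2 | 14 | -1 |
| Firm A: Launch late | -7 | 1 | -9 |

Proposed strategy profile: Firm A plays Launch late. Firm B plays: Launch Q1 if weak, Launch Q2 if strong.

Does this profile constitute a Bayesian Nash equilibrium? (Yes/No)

Firm A plays Launch late: E[Launch late] = 0.5·(1) + 0.5·(-2) = -0.5; E[Launch early] = 11.5. Not best-responding. ✗
Firm B (product quality weak), facing Launch late: Launch Q1 gives -4, Launch Q2 gives 14, Launch Q3 gives 2. Proposed Launch Q1 is not best — profitable deviation exists. ✗
Firm B (product quality strong), facing Launch late: Launch Q1 gives -7, Launch Q2 gives 1, Launch Q3 gives -9. Proposed Launch Q2 is best. ✓

No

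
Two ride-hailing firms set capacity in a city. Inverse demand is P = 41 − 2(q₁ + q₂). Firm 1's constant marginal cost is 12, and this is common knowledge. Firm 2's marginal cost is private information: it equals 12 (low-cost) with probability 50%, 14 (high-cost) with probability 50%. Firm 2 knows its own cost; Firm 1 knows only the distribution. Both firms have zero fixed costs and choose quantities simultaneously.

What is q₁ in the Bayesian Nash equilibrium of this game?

5

Each type of Firm 2 best-responds to q₁; Firm 1 best-responds to the expected q₂ over Firm 2's types.
Firm 2 with cost c maximizes (41 − 2(q₁+q₂) − c)·q₂, giving q₂(c) = (41 − c − 2q₁)/4.
E[c₂] = 0.5·12 + 0.5·14 = 13
Firm 1's FOC against E[q₂] yields q₁ = (41 − 2·12 + E[c₂])/6 = (41 − 24 + 13)/6 = 5.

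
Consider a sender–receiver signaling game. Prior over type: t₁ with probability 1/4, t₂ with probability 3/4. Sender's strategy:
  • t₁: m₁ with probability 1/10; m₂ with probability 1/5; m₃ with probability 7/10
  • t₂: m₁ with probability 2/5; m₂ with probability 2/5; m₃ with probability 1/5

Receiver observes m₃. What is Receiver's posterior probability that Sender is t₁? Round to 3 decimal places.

0.538

P(m₃) = (1/4)·(7/10) + (3/4)·(1/5) = 13/40
P(t₁ | m₃) = ((1/4)·(7/10)) / (13/40) = (7/40) / (13/40) = 7/13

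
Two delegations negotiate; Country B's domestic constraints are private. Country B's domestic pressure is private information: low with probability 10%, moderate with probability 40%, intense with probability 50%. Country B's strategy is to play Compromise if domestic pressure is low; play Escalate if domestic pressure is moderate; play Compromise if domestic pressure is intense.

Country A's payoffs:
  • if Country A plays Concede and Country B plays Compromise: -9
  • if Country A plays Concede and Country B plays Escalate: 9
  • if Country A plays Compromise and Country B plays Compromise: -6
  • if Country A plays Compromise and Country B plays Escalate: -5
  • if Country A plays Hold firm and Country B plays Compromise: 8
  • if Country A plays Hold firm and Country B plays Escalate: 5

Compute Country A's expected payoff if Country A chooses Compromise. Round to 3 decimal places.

E[Compromise] = 0.1·(-6) + 0.4·(-5) + 0.5·(-6) = (-0.6) + (-2) + (-3) = -5.6

-5.600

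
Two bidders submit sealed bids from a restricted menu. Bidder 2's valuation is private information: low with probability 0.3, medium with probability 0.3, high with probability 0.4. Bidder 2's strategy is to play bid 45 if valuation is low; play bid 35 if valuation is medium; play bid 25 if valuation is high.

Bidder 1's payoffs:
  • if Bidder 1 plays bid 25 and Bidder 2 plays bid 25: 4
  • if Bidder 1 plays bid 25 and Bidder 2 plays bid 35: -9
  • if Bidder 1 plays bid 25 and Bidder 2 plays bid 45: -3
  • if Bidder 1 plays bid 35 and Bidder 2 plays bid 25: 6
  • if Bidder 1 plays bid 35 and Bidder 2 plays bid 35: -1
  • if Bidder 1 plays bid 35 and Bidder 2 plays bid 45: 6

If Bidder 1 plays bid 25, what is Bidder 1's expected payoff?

-2

E[bid 25] = 0.3·(-3) + 0.3·(-9) + 0.4·4 = (-0.9) + (-2.7) + 1.6 = -2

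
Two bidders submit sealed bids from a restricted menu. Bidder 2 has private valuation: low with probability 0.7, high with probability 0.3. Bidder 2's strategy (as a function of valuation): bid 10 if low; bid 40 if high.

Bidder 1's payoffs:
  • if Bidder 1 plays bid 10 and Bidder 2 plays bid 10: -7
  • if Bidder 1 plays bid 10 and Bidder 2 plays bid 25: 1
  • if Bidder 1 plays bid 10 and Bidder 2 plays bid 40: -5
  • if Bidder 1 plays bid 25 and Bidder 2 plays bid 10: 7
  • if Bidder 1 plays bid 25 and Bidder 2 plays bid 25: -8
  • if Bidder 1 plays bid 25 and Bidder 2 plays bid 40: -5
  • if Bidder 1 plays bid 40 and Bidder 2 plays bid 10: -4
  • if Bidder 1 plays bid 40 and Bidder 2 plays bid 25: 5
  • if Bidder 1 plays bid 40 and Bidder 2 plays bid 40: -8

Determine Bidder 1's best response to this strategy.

E[bid 10] = 0.7·(-7) + 0.3·(-5) = -6.4
E[bid 25] = 0.7·(7) + 0.3·(-5) = 3.4
E[bid 40] = 0.7·(-4) + 0.3·(-8) = -5.2
Best response: bid 25 (3.4 is the largest).

bid 25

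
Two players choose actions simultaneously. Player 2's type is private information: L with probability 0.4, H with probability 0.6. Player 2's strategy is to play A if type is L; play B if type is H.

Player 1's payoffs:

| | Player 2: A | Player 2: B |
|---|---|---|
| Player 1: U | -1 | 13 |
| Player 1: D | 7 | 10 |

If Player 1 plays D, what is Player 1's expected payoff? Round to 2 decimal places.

E[D] = 0.4·7 + 0.6·10 = 2.8 + 6 = 8.8

8.80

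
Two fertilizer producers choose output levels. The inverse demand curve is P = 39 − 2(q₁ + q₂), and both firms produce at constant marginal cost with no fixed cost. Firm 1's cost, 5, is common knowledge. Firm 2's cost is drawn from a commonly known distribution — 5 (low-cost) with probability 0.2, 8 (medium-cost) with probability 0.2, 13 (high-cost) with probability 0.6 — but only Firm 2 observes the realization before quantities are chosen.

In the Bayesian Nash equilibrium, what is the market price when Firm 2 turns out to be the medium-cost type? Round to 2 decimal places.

Type-c best response for Firm 2: q₂(c) = (39 − c)/4 − q₁/2.
Firm 1 maximizes expected profit; its first-order condition is 39 − 4q₁ − 2E[q₂] − 5 = 0.
Substituting E[q₂] and solving: E[c₂] = 10.4, so q₁ = (39 − 2·5 + 10.4)/6 = 6.56667.
q₂(medium-cost) = 4.46667, so P = 39 − 2·(6.56667 + 4.46667) = 16.9333.

16.93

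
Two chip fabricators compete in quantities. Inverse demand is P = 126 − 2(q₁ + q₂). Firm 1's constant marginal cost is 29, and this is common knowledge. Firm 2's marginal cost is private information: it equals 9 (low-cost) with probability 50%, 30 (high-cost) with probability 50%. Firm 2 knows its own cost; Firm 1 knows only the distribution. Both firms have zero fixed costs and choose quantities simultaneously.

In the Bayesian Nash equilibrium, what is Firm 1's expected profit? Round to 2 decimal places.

425.35

Type-c best response for Firm 2: q₂(c) = (126 − c)/4 − q₁/2.
Firm 1 maximizes expected profit; its first-order condition is 126 − 4q₁ − 2E[q₂] − 29 = 0.
Substituting E[q₂] and solving: E[c₂] = 19.5, so q₁ = (126 − 2·29 + 19.5)/6 = 14.5833.
E[P] = 126 − 2·(q₁ + E[q₂]) = 58.1667; Firm 1's expected profit = (E[P] − 29)·q₁ = (58.1667 − 29)·14.5833 = 425.347.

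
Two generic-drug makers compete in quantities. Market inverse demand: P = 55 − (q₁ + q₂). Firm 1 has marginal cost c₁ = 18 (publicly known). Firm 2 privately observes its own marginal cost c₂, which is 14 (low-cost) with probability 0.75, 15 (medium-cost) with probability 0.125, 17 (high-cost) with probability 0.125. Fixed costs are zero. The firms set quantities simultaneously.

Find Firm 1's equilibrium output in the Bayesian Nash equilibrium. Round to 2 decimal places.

11.17

Firm 2 with cost c maximizes (55 − (q₁+q₂) − c)·q₂, giving q₂(c) = (55 − c − q₁)/2.
E[c₂] = 0.75·14 + 0.125·15 + 0.125·17 = 14.5
Firm 1's FOC against E[q₂] yields q₁ = (55 − 2·18 + E[c₂])/3 = (55 − 36 + 14.5)/3 = 11.1667.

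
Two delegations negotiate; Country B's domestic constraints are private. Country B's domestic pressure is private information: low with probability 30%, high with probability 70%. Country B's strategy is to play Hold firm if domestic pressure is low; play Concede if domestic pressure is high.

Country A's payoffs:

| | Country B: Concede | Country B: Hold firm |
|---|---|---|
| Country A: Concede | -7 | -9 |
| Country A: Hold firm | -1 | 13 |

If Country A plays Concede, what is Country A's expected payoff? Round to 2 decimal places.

-7.60

Take the expectation over Country B's domestic pressure, weighting each type's action by its prior probability.
E[Concede] = 0.3·(-9) + 0.7·(-7) = (-2.7) + (-4.9) = -7.6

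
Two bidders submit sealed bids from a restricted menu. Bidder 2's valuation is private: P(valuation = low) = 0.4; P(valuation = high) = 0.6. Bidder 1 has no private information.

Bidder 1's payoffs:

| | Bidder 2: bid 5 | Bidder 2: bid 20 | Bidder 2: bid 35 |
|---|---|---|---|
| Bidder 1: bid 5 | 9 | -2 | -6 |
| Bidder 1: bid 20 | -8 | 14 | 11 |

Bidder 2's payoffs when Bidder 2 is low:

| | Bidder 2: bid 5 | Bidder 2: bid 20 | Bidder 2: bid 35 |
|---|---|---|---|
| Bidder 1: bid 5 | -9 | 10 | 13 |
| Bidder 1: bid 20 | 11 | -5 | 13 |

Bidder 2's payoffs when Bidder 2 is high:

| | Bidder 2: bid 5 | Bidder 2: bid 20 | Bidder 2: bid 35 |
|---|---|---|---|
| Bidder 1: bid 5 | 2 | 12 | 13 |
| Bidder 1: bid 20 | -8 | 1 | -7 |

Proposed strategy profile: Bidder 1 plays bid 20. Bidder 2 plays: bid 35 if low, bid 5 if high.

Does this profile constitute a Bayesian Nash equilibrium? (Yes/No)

A profile is a BNE iff every type of every player is best-responding given beliefs about the other side.
Bidder 1 plays bid 20: E[bid 20] = 0.4·(11) + 0.6·(-8) = -0.4; E[bid 5] = 3. Not best-responding. ✗
Bidder 2 (valuation low), facing bid 20: bid 5 gives 11, bid 20 gives -5, bid 35 gives 13. Proposed bid 35 is best. ✓
Bidder 2 (valuation high), facing bid 20: bid 5 gives -8, bid 20 gives 1, bid 35 gives -7. Proposed bid 5 is not best — profitable deviation exists. ✗

No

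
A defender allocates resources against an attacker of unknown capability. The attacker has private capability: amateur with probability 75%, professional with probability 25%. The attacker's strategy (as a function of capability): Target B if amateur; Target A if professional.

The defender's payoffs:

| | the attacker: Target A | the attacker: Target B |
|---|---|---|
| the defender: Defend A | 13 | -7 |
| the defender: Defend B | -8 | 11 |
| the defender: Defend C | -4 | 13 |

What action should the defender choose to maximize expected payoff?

Defend C

E[Defend A] = 0.75·(-7) + 0.25·(13) = -2
E[Defend B] = 0.75·(11) + 0.25·(-8) = 6.25
E[Defend C] = 0.75·(13) + 0.25·(-4) = 8.75
Best response: Defend C (8.75 is the largest).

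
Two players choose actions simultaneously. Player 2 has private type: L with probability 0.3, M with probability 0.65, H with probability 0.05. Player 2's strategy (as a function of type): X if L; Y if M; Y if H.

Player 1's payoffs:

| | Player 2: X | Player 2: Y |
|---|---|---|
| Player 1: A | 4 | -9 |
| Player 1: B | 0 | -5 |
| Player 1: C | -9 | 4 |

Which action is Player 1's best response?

Compute Player 1's expected payoff for each action, taking the expectation over Player 2's type.
E[A] = 0.3·(4) + 0.65·(-9) + 0.05·(-9) = -5.1
E[B] = 0.3·(0) + 0.65·(-5) + 0.05·(-5) = -3.5
E[C] = 0.3·(-9) + 0.65·(4) + 0.05·(4) = 0.1
Best response: C (0.1 is the largest).

C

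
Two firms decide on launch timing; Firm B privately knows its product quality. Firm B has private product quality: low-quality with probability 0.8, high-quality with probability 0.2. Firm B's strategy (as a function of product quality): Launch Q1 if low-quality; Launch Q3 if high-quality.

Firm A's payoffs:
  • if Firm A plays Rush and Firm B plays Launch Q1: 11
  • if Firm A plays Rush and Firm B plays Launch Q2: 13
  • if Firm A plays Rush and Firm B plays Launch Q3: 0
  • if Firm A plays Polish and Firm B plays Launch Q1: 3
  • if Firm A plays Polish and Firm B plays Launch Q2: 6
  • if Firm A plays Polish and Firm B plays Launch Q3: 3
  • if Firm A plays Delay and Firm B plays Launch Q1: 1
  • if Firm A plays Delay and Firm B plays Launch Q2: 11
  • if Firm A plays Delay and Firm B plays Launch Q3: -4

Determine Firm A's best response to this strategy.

E[Rush] = 0.8·(11) + 0.2·(0) = 8.8
E[Polish] = 0.8·(3) + 0.2·(3) = 3
E[Delay] = 0.8·(1) + 0.2·(-4) = 0
Best response: Rush (8.8 is the largest).

Rush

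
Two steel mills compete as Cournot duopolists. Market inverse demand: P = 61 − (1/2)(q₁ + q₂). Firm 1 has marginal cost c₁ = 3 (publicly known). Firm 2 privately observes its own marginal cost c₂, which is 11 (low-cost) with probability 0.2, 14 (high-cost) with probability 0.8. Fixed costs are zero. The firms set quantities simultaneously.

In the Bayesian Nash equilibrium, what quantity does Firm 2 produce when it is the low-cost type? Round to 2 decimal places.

Type-c best response for Firm 2: q₂(c) = (61 − c) − q₁/2.
Firm 1 maximizes expected profit; its first-order condition is 61 − q₁ − (1/2)E[q₂] − 3 = 0.
Substituting E[q₂] and solving: E[c₂] = 13.4, so q₁ = (61 − 2·3 + 13.4)/(3/2) = 45.6.
q₂(low-cost) = (61 − 11 − (1/2)·45.6) = 27.2.

27.20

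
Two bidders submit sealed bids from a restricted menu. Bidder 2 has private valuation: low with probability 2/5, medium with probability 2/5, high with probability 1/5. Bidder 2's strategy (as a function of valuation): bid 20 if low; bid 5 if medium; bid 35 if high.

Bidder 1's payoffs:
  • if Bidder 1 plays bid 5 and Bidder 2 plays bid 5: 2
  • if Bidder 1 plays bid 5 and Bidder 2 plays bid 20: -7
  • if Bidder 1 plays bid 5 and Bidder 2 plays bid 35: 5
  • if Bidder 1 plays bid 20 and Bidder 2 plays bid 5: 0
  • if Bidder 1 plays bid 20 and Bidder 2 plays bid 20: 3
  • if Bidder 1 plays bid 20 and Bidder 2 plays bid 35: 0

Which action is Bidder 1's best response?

Compute Bidder 1's expected payoff for each action, taking the expectation over Bidder 2's type.
E[bid 5] = 2/5·(-7) + 2/5·(2) + 1/5·(5) = -1
E[bid 20] = 2/5·(3) + 2/5·(0) + 1/5·(0) = 6/5
Best response: bid 20 (6/5 is the largest).

bid 20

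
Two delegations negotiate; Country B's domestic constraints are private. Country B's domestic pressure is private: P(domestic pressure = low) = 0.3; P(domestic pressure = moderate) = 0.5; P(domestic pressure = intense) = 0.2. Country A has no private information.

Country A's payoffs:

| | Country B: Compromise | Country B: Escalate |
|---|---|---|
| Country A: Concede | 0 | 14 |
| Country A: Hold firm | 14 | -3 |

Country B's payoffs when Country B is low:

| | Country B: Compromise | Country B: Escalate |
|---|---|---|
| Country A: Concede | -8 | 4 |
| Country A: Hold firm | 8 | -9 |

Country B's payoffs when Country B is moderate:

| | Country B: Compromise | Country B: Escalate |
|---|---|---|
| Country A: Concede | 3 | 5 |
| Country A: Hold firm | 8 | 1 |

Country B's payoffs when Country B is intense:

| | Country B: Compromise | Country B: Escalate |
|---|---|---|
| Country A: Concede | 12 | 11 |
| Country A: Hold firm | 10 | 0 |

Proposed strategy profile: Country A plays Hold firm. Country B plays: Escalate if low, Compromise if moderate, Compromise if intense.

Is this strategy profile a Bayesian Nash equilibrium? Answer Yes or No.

No

Country A plays Hold firm: E[Hold firm] = 0.3·(-3) + 0.5·(14) + 0.2·(14) = 8.9; E[Concede] = 4.2. Best-responding. ✓
Country B (domestic pressure low), facing Hold firm: Compromise gives 8, Escalate gives -9. Proposed Escalate is not best — profitable deviation exists. ✗
Country B (domestic pressure moderate), facing Hold firm: Compromise gives 8, Escalate gives 1. Proposed Compromise is best. ✓
Country B (domestic pressure intense), facing Hold firm: Compromise gives 10, Escalate gives 0. Proposed Compromise is best. ✓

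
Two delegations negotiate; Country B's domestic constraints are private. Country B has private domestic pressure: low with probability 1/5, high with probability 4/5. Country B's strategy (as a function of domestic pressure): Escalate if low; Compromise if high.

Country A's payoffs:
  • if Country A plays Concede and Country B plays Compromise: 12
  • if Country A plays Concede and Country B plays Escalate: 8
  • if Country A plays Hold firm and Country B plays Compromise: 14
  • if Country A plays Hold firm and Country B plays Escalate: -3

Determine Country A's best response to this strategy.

Concede

Compute Country A's expected payoff for each action, taking the expectation over Country B's type.
E[Concede] = 1/5·(8) + 4/5·(12) = 56/5
E[Hold firm] = 1/5·(-3) + 4/5·(14) = 53/5
Best response: Concede (56/5 is the largest).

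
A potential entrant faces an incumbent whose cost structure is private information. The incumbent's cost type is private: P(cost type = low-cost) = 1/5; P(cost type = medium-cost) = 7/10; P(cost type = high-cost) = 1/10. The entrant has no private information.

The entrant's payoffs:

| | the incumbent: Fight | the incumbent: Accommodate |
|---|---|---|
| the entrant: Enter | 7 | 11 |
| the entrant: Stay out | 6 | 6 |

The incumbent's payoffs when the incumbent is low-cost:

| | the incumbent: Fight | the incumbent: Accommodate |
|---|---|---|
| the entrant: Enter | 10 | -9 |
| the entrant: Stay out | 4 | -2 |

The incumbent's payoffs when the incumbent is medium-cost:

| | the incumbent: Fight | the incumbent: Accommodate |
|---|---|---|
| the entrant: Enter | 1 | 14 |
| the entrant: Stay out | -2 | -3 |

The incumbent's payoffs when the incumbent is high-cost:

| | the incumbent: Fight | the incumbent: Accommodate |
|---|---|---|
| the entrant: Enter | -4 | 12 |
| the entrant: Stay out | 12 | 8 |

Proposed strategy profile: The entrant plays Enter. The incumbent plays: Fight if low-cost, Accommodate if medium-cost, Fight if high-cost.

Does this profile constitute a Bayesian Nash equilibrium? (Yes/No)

No

The entrant plays Enter: E[Enter] = 1/5·(7) + 7/10·(11) + 1/10·(7) = 49/5; E[Stay out] = 6. Best-responding. ✓
The incumbent (cost type low-cost), facing Enter: Fight gives 10, Accommodate gives -9. Proposed Fight is best. ✓
The incumbent (cost type medium-cost), facing Enter: Fight gives 1, Accommodate gives 14. Proposed Accommodate is best. ✓
The incumbent (cost type high-cost), facing Enter: Fight gives -4, Accommodate gives 12. Proposed Fight is not best — profitable deviation exists. ✗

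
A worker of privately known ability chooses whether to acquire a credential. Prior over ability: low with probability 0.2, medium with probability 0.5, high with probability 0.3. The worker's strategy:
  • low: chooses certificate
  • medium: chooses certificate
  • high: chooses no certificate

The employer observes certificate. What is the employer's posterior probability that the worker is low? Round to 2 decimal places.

Apply Bayes' rule using the sender's strategy as the likelihood.
P(certificate) = 0.2·1 + 0.5·1 + 0.3·0 = 0.7
P(low | certificate) = (0.2·1) / 0.7 = 0.2 / 0.7 = 0.285714

0.29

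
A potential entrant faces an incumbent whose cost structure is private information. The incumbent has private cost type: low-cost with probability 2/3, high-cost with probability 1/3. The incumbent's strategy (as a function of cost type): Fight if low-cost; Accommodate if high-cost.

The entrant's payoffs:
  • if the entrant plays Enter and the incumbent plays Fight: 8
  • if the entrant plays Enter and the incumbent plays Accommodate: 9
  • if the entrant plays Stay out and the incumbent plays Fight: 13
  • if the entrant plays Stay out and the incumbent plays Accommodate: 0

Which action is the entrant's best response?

E[Enter] = 2/3·(8) + 1/3·(9) = 25/3
E[Stay out] = 2/3·(13) + 1/3·(0) = 26/3
Best response: Stay out (26/3 is the largest).

Stay out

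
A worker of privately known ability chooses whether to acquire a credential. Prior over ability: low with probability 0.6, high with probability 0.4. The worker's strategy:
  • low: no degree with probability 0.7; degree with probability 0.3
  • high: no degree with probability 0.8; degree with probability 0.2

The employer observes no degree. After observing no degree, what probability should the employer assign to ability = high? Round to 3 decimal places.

P(no degree) = 0.6·0.7 + 0.4·0.8 = 0.74
P(high | no degree) = (0.4·0.8) / 0.74 = 0.32 / 0.74 = 0.432432

0.432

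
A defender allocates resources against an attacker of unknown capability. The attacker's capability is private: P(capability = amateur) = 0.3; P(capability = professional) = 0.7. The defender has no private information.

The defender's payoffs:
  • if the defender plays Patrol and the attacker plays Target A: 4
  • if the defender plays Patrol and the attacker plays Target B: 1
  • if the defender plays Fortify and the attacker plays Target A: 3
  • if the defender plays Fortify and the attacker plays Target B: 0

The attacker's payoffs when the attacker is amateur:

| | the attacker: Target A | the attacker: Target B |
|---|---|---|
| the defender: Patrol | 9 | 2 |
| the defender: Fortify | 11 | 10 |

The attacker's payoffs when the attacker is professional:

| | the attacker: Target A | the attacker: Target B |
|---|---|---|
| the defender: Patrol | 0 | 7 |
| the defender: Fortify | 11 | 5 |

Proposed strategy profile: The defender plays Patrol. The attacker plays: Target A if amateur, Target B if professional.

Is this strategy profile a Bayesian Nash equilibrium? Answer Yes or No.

The defender plays Patrol: E[Patrol] = 0.3·(4) + 0.7·(1) = 1.9; E[Fortify] = 0.9. Best-responding. ✓
The attacker (capability amateur), facing Patrol: Target A gives 9, Target B gives 2. Proposed Target A is best. ✓
The attacker (capability professional), facing Patrol: Target A gives 0, Target B gives 7. Proposed Target B is best. ✓

Yes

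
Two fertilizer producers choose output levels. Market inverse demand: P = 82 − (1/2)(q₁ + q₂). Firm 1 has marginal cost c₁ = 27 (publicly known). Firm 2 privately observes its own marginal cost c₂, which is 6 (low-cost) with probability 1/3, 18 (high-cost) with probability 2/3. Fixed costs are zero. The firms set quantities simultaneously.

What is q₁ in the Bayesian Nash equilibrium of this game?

28

Firm 2 with cost c maximizes (82 − (1/2)(q₁+q₂) − c)·q₂, giving q₂(c) = (82 − c − (1/2)q₁).
E[c₂] = 1/3·6 + 2/3·18 = 14
Firm 1's FOC against E[q₂] yields q₁ = (82 − 2·27 + E[c₂])/(3/2) = (82 − 54 + 14)/(3/2) = 28.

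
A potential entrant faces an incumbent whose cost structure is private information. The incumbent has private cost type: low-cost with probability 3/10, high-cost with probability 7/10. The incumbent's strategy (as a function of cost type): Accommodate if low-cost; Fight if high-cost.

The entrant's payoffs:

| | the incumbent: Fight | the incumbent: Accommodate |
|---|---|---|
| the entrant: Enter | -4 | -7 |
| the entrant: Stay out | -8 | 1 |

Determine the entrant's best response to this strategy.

Compute the entrant's expected payoff for each action, taking the expectation over the incumbent's type.
E[Enter] = 3/10·(-7) + 7/10·(-4) = -49/10
E[Stay out] = 3/10·(1) + 7/10·(-8) = -53/10
Best response: Enter (-49/10 is the largest).

Enter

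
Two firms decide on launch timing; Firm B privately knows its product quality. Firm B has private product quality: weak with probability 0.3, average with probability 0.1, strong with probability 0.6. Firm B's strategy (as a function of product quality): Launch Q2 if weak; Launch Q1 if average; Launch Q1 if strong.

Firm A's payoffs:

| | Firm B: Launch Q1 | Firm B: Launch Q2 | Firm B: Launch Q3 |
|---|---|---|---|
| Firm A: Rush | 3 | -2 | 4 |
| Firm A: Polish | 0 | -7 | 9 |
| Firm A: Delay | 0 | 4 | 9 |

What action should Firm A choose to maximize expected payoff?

E[Rush] = 0.3·(-2) + 0.1·(3) + 0.6·(3) = 1.5
E[Polish] = 0.3·(-7) + 0.1·(0) + 0.6·(0) = -2.1
E[Delay] = 0.3·(4) + 0.1·(0) + 0.6·(0) = 1.2
Best response: Rush (1.5 is the largest).

Rush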